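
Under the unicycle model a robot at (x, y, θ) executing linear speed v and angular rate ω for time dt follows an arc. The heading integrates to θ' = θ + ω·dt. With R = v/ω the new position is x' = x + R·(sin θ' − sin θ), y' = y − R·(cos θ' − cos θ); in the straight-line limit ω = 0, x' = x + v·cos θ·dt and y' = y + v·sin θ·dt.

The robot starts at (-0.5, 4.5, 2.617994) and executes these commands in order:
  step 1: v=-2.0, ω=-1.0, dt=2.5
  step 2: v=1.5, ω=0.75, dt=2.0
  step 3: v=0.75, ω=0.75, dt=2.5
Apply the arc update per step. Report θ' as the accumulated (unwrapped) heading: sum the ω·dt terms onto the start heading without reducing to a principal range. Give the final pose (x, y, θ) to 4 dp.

step 1: θ'=0.1180 (R=2.0000) → pose (-1.2646, 0.7819, 0.1180)
step 2: θ'=1.6180 (R=2.0000) → pose (0.4978, 2.8623, 1.6180)
step 3: θ'=3.4930 (R=1.0000) → pose (-0.8453, 3.7540, 3.4930)

(-0.8453, 3.7540, 3.4930)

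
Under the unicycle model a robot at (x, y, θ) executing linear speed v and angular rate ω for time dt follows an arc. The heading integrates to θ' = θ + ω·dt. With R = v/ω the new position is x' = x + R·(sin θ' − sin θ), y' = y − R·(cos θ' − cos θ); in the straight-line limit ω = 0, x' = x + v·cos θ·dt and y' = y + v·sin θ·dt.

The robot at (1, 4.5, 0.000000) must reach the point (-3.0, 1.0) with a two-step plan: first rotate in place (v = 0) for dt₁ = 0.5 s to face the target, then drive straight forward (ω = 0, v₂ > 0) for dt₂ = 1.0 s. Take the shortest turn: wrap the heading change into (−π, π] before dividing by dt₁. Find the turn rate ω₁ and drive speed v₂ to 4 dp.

ω₁ = -4.8455, v₂ = 5.3151

heading to target = atan2(1−4.5, -3−1) = -2.4228
Δθ = wrap(-2.4228 − 0.0000) = -2.4228; ω₁ = Δθ/dt₁ = -4.8455
distance = √((-3−1)² + (1−4.5)²) = 5.3151; v₂ = distance/dt₂ = 5.3151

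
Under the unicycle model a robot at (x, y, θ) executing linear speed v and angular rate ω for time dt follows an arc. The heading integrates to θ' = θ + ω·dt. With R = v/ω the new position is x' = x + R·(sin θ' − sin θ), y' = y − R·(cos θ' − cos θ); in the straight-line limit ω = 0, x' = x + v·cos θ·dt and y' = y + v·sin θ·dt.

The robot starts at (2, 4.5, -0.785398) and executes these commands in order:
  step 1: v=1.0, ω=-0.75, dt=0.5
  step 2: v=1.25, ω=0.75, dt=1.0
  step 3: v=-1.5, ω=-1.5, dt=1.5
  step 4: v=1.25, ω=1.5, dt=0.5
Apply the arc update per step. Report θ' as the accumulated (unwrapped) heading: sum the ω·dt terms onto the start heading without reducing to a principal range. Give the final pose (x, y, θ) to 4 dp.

step 1: θ'=-1.1604 (R=-1.3333) → pose (2.2798, 4.0892, -1.1604)
step 2: θ'=-0.4104 (R=1.6667) → pose (3.1431, 3.2258, -0.4104)
step 3: θ'=-2.6604 (R=1.0000) → pose (3.0793, 5.0292, -2.6604)
step 4: θ'=-1.9104 (R=0.8333) → pose (2.6792, 4.5681, -1.9104)

(2.6792, 4.5681, -1.9104)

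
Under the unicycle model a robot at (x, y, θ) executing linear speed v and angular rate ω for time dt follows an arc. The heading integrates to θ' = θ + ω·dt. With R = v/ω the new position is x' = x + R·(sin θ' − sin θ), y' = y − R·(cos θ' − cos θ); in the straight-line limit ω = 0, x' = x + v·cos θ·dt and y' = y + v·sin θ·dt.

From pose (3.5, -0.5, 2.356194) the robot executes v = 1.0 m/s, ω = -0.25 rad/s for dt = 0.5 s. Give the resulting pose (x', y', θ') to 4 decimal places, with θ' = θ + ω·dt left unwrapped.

(3.1694, -0.1253, 2.2312)

θ' = 2.3562 + -0.25·0.5 = 2.2312
R = v/ω = 1.0/-0.25 = -4.0000
x' = 3.5 + -4.0000·(sin 2.2312 − sin 2.3562) = 3.1694
y' = -0.5 − -4.0000·(cos 2.2312 − cos 2.3562) = -0.1253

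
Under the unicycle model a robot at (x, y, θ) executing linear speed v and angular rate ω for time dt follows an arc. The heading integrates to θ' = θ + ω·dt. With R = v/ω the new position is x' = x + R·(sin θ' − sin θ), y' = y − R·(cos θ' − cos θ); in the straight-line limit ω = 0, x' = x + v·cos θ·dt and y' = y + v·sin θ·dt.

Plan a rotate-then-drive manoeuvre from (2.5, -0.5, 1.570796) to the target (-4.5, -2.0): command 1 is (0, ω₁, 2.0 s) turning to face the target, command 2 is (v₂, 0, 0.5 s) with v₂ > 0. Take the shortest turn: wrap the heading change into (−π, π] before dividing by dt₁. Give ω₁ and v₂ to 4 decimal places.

heading to target = atan2(-2−-0.5, -4.5−2.5) = -2.9305
Δθ = wrap(-2.9305 − 1.5708) = 1.7819; ω₁ = Δθ/dt₁ = 0.8909
distance = √((-4.5−2.5)² + (-2−-0.5)²) = 7.1589; v₂ = distance/dt₂ = 14.3178

ω₁ = 0.8909, v₂ = 14.3178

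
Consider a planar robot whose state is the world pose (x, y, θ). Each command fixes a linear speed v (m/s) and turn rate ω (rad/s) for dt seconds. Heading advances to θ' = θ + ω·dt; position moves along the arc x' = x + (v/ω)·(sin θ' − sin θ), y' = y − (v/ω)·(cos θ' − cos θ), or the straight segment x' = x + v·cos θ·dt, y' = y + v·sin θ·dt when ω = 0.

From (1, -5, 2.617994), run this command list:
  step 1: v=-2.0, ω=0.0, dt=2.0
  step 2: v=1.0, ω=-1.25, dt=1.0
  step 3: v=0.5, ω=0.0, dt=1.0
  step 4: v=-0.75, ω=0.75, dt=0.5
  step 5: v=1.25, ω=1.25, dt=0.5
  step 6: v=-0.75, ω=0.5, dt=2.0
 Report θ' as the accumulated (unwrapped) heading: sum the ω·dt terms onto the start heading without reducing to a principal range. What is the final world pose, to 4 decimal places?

(5.2738, -5.8736, 3.3680)

step 1: θ'=2.6180 (straight) → pose (4.4641, -7.0000, 2.6180)
step 2: θ'=1.3680 (R=-0.8000) → pose (4.0805, -6.1460, 1.3680)
step 3: θ'=1.3680 (straight) → pose (4.1812, -5.6563, 1.3680)
step 4: θ'=1.7430 (R=-1.0000) → pose (4.1755, -6.0291, 1.7430)
step 5: θ'=2.3680 (R=1.0000) → pose (3.8890, -5.4850, 2.3680)
step 6: θ'=3.3680 (R=-1.5000) → pose (5.2738, -5.8736, 3.3680)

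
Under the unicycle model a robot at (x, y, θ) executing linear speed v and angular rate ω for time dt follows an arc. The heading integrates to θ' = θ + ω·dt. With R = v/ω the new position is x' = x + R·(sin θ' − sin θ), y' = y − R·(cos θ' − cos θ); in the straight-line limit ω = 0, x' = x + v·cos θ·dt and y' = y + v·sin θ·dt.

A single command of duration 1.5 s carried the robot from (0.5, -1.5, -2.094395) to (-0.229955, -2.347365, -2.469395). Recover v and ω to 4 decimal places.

Δθ = -2.469395 − -2.094395 = -0.375000
ω = Δθ/dt = -0.375000/1.5 = -0.2500
R = −Δy/(cos θ' − cos θ) = -3.0000
v = R·ω = -3.0000·-0.2500 = 0.7500

v = 0.7500, ω = -0.2500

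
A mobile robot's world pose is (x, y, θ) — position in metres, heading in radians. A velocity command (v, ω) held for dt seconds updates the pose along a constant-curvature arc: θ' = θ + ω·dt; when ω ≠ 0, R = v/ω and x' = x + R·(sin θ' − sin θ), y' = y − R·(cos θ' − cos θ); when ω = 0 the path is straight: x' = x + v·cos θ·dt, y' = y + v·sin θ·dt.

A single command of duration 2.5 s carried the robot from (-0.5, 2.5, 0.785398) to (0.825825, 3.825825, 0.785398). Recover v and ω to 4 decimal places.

v = 0.7500, ω = 0.0000

Δθ = 0.785398 − 0.785398 = 0.000000
ω = Δθ/dt = 0.000000/2.5 = 0.0000
ω = 0 → v = (Δx·cos θ + Δy·sin θ)/dt = 0.7500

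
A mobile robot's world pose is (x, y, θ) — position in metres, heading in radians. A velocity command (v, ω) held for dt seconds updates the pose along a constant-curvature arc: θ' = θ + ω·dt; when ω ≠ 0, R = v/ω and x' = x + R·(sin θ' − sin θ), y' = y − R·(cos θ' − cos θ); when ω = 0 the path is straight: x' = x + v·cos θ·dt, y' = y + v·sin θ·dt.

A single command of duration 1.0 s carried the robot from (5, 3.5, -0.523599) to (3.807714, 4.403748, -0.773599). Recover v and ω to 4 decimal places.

v = -1.5000, ω = -0.2500

Δθ = -0.773599 − -0.523599 = -0.250000
ω = Δθ/dt = -0.250000/1.0 = -0.2500
R = Δx/(sin θ' − sin θ) = 6.0000
v = R·ω = 6.0000·-0.2500 = -1.5000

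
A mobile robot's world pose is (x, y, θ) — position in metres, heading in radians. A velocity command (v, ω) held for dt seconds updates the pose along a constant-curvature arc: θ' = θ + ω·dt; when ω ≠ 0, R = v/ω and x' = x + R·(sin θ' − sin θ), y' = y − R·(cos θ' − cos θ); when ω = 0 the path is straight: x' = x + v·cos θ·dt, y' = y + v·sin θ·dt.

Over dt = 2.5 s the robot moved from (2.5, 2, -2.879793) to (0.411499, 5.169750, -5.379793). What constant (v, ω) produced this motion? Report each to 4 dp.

Δθ = -5.379793 − -2.879793 = -2.500000
ω = Δθ/dt = -2.500000/2.5 = -1.0000
R = −Δy/(cos θ' − cos θ) = -2.0000
v = R·ω = -2.0000·-1.0000 = 2.0000

v = 2.0000, ω = -1.0000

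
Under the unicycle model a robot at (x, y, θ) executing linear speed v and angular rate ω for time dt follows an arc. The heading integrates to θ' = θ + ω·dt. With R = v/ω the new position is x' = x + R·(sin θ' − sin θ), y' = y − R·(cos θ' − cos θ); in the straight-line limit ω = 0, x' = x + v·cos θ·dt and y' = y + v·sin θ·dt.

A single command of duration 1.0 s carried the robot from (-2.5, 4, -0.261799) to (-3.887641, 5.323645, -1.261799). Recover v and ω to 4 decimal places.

v = -2.0000, ω = -1.0000

Δθ = -1.261799 − -0.261799 = -1.000000
ω = Δθ/dt = -1.000000/1.0 = -1.0000
R = Δx/(sin θ' − sin θ) = 2.0000
v = R·ω = 2.0000·-1.0000 = -2.0000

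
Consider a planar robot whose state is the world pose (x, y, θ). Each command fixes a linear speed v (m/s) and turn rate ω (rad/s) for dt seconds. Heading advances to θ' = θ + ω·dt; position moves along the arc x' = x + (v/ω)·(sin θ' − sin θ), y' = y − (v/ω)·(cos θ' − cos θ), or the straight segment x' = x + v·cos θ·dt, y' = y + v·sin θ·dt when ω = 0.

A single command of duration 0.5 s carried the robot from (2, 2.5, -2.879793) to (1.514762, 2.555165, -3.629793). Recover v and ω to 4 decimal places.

v = 1.0000, ω = -1.5000

Δθ = -3.629793 − -2.879793 = -0.750000
ω = Δθ/dt = -0.750000/0.5 = -1.5000
R = Δx/(sin θ' − sin θ) = -0.6667
v = R·ω = -0.6667·-1.5000 = 1.0000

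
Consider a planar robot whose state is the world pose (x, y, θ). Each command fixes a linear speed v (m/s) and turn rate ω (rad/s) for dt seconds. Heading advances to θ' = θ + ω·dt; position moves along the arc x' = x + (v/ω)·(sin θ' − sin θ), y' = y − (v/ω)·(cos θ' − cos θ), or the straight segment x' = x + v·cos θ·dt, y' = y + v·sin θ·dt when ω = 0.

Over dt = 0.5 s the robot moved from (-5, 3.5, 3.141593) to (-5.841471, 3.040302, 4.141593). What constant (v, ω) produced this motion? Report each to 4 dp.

v = 2.0000, ω = 2.0000

Δθ = 4.141593 − 3.141593 = 1.000000
ω = Δθ/dt = 1.000000/0.5 = 2.0000
R = Δx/(sin θ' − sin θ) = 1.0000
v = R·ω = 1.0000·2.0000 = 2.0000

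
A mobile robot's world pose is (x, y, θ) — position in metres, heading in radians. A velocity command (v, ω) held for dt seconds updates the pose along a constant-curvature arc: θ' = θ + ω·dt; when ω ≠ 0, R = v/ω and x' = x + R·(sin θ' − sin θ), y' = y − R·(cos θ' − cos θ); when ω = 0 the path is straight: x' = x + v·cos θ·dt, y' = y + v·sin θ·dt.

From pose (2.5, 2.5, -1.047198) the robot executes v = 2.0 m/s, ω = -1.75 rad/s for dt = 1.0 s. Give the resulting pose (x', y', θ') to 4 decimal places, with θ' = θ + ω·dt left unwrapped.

θ' = -1.0472 + -1.75·1.0 = -2.7972
R = v/ω = 2.0/-1.75 = -1.1429
x' = 2.5 + -1.1429·(sin -2.7972 − sin -1.0472) = 1.8961
y' = 2.5 − -1.1429·(cos -2.7972 − cos -1.0472) = 0.8528

(1.8961, 0.8528, -2.7972)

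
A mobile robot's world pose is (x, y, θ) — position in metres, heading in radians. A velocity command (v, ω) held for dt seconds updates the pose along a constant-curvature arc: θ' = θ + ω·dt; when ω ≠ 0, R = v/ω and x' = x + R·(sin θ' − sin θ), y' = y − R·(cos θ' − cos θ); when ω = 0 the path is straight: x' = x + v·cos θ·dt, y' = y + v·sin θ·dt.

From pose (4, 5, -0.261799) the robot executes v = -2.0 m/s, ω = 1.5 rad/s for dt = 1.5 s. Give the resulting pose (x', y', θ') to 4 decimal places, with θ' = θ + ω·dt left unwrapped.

θ' = -0.2618 + 1.5·1.5 = 1.9882
R = v/ω = -2.0/1.5 = -1.3333
x' = 4 + -1.3333·(sin 1.9882 − sin -0.2618) = 2.4360
y' = 5 − -1.3333·(cos 1.9882 − cos -0.2618) = 3.1716

(2.4360, 3.1716, 1.9882)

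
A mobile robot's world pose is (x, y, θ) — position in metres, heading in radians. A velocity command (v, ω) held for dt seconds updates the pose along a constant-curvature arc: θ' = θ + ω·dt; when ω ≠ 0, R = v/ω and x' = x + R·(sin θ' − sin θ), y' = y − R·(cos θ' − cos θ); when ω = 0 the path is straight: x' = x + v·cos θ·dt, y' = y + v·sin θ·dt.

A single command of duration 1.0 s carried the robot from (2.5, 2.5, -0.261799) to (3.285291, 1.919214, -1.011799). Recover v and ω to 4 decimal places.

Δθ = -1.011799 − -0.261799 = -0.750000
ω = Δθ/dt = -0.750000/1.0 = -0.7500
R = Δx/(sin θ' − sin θ) = -1.3333
v = R·ω = -1.3333·-0.7500 = 1.0000

v = 1.0000, ω = -0.7500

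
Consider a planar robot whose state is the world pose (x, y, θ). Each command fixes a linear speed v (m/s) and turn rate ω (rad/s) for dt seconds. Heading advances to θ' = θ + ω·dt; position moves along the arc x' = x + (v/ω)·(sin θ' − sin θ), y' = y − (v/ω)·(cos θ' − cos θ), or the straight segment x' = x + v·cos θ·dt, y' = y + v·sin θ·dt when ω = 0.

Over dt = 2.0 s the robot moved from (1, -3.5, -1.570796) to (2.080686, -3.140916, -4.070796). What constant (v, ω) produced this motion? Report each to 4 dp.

Δθ = -4.070796 − -1.570796 = -2.500000
ω = Δθ/dt = -2.500000/2.0 = -1.2500
R = Δx/(sin θ' − sin θ) = 0.6000
v = R·ω = 0.6000·-1.2500 = -0.7500

v = -0.7500, ω = -1.2500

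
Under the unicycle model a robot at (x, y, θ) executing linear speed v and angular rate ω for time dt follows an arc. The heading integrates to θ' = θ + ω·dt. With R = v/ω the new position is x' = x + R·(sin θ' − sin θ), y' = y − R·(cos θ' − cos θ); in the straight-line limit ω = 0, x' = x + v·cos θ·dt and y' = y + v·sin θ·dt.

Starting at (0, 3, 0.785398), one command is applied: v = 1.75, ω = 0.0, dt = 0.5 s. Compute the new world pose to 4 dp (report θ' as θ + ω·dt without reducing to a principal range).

(0.6187, 3.6187, 0.7854)

θ' = 0.7854 + 0.0·0.5 = 0.7854
ω = 0 → straight: x' = 0 + 1.75·cos(0.7854)·0.5 = 0.6187
y' = 3 + 1.75·sin(0.7854)·0.5 = 3.6187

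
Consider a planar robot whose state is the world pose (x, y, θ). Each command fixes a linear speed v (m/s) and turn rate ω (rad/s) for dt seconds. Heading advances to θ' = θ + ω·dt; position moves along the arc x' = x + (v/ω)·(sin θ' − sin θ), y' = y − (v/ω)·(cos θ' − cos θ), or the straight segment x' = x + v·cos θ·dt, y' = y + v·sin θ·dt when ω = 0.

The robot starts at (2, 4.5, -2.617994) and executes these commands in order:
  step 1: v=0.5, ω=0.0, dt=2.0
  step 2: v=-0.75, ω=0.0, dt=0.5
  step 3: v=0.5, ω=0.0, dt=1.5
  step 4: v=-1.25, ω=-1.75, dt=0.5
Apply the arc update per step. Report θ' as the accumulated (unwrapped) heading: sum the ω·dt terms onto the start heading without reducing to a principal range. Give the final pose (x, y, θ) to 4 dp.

step 1: θ'=-2.6180 (straight) → pose (1.1340, 4.0000, -2.6180)
step 2: θ'=-2.6180 (straight) → pose (1.4587, 4.1875, -2.6180)
step 3: θ'=-2.6180 (straight) → pose (0.8092, 3.8125, -2.6180)
step 4: θ'=-3.4930 (R=0.7143) → pose (1.4122, 3.8645, -3.4930)

(1.4122, 3.8645, -3.4930)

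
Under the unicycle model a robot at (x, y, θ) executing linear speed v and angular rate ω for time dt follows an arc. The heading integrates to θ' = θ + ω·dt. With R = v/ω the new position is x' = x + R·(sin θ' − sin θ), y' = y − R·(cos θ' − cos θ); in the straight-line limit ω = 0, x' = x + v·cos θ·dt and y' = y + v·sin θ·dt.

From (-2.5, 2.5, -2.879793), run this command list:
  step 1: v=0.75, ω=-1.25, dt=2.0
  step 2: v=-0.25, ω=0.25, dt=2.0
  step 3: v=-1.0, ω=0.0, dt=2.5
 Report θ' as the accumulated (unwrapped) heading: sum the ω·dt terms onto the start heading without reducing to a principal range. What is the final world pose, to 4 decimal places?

(-3.7437, 0.5335, -4.8798)

step 1: θ'=-5.3798 (R=-0.6000) → pose (-3.1266, 3.4509, -5.3798)
step 2: θ'=-4.8798 (R=-1.0000) → pose (-3.3271, 2.9986, -4.8798)
step 3: θ'=-4.8798 (straight) → pose (-3.7437, 0.5335, -4.8798)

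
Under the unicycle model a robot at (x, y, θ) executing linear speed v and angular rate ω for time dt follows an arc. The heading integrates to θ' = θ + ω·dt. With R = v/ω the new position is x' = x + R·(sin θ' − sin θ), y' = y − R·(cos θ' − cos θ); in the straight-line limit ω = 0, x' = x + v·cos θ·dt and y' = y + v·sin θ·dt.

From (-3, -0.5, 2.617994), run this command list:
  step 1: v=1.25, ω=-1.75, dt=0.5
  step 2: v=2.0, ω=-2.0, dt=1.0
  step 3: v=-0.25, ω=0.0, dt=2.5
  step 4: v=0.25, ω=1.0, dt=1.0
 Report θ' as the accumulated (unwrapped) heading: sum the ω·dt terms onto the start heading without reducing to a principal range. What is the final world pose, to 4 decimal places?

step 1: θ'=1.7430 (R=-0.7143) → pose (-3.3466, -0.0038, 1.7430)
step 2: θ'=-0.2570 (R=-1.0000) → pose (-2.1072, 1.1347, -0.2570)
step 3: θ'=-0.2570 (straight) → pose (-2.7117, 1.2936, -0.2570)
step 4: θ'=0.7430 (R=0.2500) → pose (-2.4790, 1.3512, 0.7430)

(-2.4790, 1.3512, 0.7430)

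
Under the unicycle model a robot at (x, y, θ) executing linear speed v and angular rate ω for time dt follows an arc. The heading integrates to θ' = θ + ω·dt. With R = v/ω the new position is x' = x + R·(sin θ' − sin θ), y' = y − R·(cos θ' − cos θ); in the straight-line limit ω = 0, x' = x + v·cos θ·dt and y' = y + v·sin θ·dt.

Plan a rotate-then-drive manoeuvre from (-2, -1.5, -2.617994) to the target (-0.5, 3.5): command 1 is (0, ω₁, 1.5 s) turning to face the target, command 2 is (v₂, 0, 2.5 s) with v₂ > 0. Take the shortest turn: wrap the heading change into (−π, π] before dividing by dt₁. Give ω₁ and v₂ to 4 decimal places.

heading to target = atan2(3.5−-1.5, -0.5−-2) = 1.2793
Δθ = wrap(1.2793 − -2.6180) = -2.3859; ω₁ = Δθ/dt₁ = -1.5906
distance = √((-0.5−-2)² + (3.5−-1.5)²) = 5.2202; v₂ = distance/dt₂ = 2.0881

ω₁ = -1.5906, v₂ = 2.0881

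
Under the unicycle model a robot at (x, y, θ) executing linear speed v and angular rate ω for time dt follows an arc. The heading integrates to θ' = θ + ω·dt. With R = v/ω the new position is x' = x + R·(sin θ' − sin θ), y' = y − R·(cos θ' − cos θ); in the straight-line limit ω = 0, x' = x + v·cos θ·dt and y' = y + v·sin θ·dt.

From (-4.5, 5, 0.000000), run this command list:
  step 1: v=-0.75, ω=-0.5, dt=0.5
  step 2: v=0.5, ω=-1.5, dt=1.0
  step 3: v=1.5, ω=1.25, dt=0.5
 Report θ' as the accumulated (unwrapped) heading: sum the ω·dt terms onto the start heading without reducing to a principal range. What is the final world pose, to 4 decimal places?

step 1: θ'=-0.2500 (R=1.5000) → pose (-4.8711, 5.0466, -0.2500)
step 2: θ'=-1.7500 (R=-0.3333) → pose (-4.6256, 4.6642, -1.7500)
step 3: θ'=-1.1250 (R=1.2000) → pose (-4.5275, 3.9329, -1.1250)

(-4.5275, 3.9329, -1.1250)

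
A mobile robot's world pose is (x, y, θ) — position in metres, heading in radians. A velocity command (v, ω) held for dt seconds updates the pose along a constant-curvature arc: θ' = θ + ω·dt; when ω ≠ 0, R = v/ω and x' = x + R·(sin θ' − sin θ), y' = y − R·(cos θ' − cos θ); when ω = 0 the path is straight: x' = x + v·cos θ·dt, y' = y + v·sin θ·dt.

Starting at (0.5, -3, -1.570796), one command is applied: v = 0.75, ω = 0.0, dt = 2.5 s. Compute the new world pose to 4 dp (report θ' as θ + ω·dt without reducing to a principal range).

θ' = -1.5708 + 0.0·2.5 = -1.5708
ω = 0 → straight: x' = 0.5 + 0.75·cos(-1.5708)·2.5 = 0.5000
y' = -3 + 0.75·sin(-1.5708)·2.5 = -4.8750

(0.5000, -4.8750, -1.5708)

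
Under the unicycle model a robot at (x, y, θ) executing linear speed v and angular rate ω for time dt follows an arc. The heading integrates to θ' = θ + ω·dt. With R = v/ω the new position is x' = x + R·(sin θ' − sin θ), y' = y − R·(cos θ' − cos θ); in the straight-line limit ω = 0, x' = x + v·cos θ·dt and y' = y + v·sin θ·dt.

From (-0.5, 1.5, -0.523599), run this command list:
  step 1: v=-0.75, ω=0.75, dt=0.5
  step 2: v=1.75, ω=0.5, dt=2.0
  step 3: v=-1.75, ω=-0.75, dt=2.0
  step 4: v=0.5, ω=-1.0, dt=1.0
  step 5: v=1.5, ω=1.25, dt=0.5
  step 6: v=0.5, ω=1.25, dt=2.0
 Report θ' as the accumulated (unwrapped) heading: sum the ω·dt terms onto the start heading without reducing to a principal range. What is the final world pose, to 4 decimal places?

step 1: θ'=-0.1486 (R=-1.0000) → pose (-0.8519, 1.6230, -0.1486)
step 2: θ'=0.8514 (R=3.5000) → pose (2.2990, 2.7781, 0.8514)
step 3: θ'=-0.6486 (R=2.3333) → pose (-0.8657, 2.4561, -0.6486)
step 4: θ'=-1.6486 (R=-0.5000) → pose (-0.6692, 2.0188, -1.6486)
step 5: θ'=-1.0236 (R=1.2000) → pose (-0.4977, 1.3012, -1.0236)
step 6: θ'=1.4764 (R=0.4000) → pose (0.2422, 1.4716, 1.4764)

(0.2422, 1.4716, 1.4764)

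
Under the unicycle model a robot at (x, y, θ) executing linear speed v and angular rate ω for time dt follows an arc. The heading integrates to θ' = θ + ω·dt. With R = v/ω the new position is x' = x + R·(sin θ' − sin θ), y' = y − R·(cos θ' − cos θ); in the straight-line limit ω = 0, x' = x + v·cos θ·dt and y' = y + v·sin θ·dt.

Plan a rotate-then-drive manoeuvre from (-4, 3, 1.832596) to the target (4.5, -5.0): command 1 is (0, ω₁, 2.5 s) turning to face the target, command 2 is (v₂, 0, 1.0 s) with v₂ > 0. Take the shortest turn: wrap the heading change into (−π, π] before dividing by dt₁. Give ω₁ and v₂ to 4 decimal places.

ω₁ = -1.0351, v₂ = 11.6726

heading to target = atan2(-5−3, 4.5−-4) = -0.7551
Δθ = wrap(-0.7551 − 1.8326) = -2.5877; ω₁ = Δθ/dt₁ = -1.0351
distance = √((4.5−-4)² + (-5−3)²) = 11.6726; v₂ = distance/dt₂ = 11.6726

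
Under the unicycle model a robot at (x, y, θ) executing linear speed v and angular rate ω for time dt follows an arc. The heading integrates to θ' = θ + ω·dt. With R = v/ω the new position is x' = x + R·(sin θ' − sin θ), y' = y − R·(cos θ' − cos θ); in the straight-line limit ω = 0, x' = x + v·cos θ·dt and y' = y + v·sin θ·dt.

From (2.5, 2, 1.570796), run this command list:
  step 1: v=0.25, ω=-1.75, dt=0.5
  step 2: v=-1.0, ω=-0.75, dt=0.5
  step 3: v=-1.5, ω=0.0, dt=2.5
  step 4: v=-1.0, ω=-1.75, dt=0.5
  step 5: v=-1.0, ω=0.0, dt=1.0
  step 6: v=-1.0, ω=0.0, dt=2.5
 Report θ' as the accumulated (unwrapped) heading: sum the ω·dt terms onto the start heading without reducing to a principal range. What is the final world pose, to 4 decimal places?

step 1: θ'=0.6958 (R=-0.1429) → pose (2.5513, 2.1096, 0.6958)
step 2: θ'=0.3208 (R=1.3333) → pose (2.1171, 1.8677, 0.3208)
step 3: θ'=0.3208 (straight) → pose (-1.4416, 0.6853, 0.3208)
step 4: θ'=-0.5542 (R=0.5714) → pose (-1.9225, 0.7417, -0.5542)
step 5: θ'=-0.5542 (straight) → pose (-2.7729, 1.2679, -0.5542)
step 6: θ'=-0.5542 (straight) → pose (-4.8987, 2.5836, -0.5542)

(-4.8987, 2.5836, -0.5542)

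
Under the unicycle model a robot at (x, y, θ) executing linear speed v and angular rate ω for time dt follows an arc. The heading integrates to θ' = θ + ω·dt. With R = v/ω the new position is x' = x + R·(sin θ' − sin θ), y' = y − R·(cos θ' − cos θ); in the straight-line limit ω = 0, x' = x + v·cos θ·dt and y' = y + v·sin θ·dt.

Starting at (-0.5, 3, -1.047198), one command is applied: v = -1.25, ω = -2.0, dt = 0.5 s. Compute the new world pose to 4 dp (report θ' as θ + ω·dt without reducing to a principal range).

θ' = -1.0472 + -2.0·0.5 = -2.0472
R = v/ω = -1.25/-2.0 = 0.6250
x' = -0.5 + 0.6250·(sin -2.0472 − sin -1.0472) = -0.5141
y' = 3 − 0.6250·(cos -2.0472 − cos -1.0472) = 3.5991

(-0.5141, 3.5991, -2.0472)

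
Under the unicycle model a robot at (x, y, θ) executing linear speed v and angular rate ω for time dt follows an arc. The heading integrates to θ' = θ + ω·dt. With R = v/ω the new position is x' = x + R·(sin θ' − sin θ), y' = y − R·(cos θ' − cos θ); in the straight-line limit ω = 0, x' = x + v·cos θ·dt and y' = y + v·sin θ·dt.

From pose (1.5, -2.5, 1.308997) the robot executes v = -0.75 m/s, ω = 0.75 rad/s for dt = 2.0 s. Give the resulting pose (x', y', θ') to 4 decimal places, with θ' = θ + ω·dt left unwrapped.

θ' = 1.3090 + 0.75·2.0 = 2.8090
R = v/ω = -0.75/0.75 = -1.0000
x' = 1.5 + -1.0000·(sin 2.8090 − sin 1.3090) = 2.1394
y' = -2.5 − -1.0000·(cos 2.8090 − cos 1.3090) = -3.7040

(2.1394, -3.7040, 2.8090)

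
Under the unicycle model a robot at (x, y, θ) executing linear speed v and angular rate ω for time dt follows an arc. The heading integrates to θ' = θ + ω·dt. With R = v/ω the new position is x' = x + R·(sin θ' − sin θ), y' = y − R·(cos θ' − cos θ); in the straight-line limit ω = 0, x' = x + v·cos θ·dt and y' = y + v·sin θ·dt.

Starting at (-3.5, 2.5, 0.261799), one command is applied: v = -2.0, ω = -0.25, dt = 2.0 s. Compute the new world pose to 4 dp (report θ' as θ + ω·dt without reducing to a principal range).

θ' = 0.2618 + -0.25·2.0 = -0.2382
R = v/ω = -2.0/-0.25 = 8.0000
x' = -3.5 + 8.0000·(sin -0.2382 − sin 0.2618) = -7.4582
y' = 2.5 − 8.0000·(cos -0.2382 − cos 0.2618) = 2.4533

(-7.4582, 2.4533, -0.2382)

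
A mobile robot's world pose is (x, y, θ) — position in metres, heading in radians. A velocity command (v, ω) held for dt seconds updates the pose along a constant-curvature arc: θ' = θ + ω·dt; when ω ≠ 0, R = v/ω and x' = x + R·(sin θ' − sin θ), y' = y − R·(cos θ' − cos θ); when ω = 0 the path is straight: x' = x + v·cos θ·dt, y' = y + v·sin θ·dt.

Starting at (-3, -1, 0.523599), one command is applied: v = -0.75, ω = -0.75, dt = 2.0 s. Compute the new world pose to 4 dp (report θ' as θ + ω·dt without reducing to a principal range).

θ' = 0.5236 + -0.75·2.0 = -0.9764
R = v/ω = -0.75/-0.75 = 1.0000
x' = -3 + 1.0000·(sin -0.9764 − sin 0.5236) = -4.3285
y' = -1 − 1.0000·(cos -0.9764 − cos 0.5236) = -0.6940

(-4.3285, -0.6940, -0.9764)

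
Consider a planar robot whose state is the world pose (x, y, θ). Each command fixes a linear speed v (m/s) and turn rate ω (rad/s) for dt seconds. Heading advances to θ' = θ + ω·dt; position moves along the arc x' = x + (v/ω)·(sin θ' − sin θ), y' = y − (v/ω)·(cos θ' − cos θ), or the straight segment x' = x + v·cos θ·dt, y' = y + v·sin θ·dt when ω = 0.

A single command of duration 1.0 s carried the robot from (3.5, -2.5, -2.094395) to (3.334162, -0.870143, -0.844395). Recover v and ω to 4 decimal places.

Δθ = -0.844395 − -2.094395 = 1.250000
ω = Δθ/dt = 1.250000/1.0 = 1.2500
R = −Δy/(cos θ' − cos θ) = -1.4000
v = R·ω = -1.4000·1.2500 = -1.7500

v = -1.7500, ω = 1.2500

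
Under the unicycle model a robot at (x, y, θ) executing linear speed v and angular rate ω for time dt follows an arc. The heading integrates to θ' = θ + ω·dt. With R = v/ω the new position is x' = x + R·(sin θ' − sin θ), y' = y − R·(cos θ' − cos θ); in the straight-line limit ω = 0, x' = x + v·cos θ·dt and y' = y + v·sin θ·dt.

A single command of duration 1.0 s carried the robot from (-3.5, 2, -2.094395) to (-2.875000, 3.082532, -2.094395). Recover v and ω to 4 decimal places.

v = -1.2500, ω = 0.0000

Δθ = -2.094395 − -2.094395 = 0.000000
ω = Δθ/dt = 0.000000/1.0 = 0.0000
ω = 0 → v = (Δx·cos θ + Δy·sin θ)/dt = -1.2500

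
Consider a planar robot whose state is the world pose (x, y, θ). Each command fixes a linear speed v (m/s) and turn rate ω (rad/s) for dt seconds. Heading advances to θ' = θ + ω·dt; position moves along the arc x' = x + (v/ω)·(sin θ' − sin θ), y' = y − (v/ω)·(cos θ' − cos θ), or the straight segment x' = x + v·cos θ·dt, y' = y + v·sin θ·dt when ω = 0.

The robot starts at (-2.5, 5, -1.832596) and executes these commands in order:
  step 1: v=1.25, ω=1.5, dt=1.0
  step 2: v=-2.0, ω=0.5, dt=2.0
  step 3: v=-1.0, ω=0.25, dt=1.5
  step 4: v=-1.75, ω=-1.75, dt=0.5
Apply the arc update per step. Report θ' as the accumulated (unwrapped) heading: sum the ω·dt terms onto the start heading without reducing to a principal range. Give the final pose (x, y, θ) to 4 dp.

step 1: θ'=-0.3326 (R=0.8333) → pose (-1.9671, 3.9967, -0.3326)
step 2: θ'=0.6674 (R=-4.0000) → pose (-5.7489, 3.3576, 0.6674)
step 3: θ'=1.0424 (R=-4.0000) → pose (-6.7276, 2.2324, 1.0424)
step 4: θ'=0.1674 (R=1.0000) → pose (-7.4246, 1.7506, 0.1674)

(-7.4246, 1.7506, 0.1674)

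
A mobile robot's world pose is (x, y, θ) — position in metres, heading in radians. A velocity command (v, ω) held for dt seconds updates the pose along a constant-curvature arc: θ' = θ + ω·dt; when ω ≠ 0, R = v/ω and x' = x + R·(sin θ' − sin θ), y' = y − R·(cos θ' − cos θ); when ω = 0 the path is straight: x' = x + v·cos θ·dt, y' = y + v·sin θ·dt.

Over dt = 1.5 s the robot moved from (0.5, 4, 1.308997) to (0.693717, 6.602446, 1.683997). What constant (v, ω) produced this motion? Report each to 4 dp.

Δθ = 1.683997 − 1.308997 = 0.375000
ω = Δθ/dt = 0.375000/1.5 = 0.2500
R = −Δy/(cos θ' − cos θ) = 7.0000
v = R·ω = 7.0000·0.2500 = 1.7500

v = 1.7500, ω = 0.2500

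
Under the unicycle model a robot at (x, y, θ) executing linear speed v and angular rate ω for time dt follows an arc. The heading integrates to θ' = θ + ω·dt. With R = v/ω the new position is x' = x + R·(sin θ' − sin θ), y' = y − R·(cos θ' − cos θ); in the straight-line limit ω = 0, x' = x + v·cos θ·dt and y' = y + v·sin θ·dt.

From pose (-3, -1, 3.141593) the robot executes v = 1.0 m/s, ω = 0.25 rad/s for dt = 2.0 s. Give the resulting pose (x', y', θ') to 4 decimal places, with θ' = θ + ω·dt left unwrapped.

θ' = 3.1416 + 0.25·2.0 = 3.6416
R = v/ω = 1.0/0.25 = 4.0000
x' = -3 + 4.0000·(sin 3.6416 − sin 3.1416) = -4.9177
y' = -1 − 4.0000·(cos 3.6416 − cos 3.1416) = -1.4897

(-4.9177, -1.4897, 3.6416)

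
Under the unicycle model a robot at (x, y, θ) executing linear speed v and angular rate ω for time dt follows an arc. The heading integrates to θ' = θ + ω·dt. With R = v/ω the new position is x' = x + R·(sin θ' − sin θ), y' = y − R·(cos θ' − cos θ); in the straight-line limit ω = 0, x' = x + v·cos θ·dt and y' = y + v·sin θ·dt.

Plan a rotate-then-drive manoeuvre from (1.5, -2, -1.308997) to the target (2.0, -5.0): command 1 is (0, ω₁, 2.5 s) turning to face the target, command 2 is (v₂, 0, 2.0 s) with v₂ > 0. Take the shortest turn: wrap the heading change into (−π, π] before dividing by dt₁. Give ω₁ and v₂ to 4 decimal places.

heading to target = atan2(-5−-2, 2−1.5) = -1.4056
Δθ = wrap(-1.4056 − -1.3090) = -0.0967; ω₁ = Δθ/dt₁ = -0.0387
distance = √((2−1.5)² + (-5−-2)²) = 3.0414; v₂ = distance/dt₂ = 1.5207

ω₁ = -0.0387, v₂ = 1.5207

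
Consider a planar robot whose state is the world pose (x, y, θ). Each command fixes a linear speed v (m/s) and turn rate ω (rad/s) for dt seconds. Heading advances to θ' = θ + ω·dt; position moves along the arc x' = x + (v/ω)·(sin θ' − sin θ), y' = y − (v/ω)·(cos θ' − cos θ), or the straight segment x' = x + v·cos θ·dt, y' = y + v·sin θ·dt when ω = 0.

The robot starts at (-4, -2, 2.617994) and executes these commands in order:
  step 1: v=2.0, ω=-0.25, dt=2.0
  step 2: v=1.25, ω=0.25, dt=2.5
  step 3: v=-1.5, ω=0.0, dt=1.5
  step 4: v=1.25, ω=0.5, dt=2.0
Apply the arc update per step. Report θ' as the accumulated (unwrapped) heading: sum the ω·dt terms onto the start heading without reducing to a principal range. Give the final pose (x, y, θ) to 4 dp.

step 1: θ'=2.1180 (R=-8.0000) → pose (-6.8319, 0.7658, 2.1180)
step 2: θ'=2.7430 (R=5.0000) → pose (-9.1612, 2.7724, 2.7430)
step 3: θ'=2.7430 (straight) → pose (-7.0876, 1.8991, 2.7430)
step 4: θ'=3.7430 (R=2.5000) → pose (-9.4724, 1.6564, 3.7430)

(-9.4724, 1.6564, 3.7430)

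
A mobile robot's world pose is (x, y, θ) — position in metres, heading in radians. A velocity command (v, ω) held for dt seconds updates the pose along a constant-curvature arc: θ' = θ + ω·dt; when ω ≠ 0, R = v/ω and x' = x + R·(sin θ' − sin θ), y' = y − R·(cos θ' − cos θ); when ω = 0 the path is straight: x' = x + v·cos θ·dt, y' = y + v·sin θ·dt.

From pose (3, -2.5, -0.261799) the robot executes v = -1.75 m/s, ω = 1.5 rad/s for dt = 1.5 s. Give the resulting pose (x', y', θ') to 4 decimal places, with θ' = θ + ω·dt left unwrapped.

(1.6315, -4.0999, 1.9882)

θ' = -0.2618 + 1.5·1.5 = 1.9882
R = v/ω = -1.75/1.5 = -1.1667
x' = 3 + -1.1667·(sin 1.9882 − sin -0.2618) = 1.6315
y' = -2.5 − -1.1667·(cos 1.9882 − cos -0.2618) = -4.0999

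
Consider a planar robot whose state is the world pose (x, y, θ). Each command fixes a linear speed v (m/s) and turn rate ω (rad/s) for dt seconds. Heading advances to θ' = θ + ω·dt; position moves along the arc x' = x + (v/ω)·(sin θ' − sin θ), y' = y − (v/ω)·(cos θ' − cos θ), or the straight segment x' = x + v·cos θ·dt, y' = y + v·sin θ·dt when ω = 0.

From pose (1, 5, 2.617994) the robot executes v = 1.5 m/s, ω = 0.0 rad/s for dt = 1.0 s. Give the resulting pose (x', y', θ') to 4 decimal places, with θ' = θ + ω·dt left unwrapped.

(-0.2990, 5.7500, 2.6180)

θ' = 2.6180 + 0.0·1.0 = 2.6180
ω = 0 → straight: x' = 1 + 1.5·cos(2.6180)·1.0 = -0.2990
y' = 5 + 1.5·sin(2.6180)·1.0 = 5.7500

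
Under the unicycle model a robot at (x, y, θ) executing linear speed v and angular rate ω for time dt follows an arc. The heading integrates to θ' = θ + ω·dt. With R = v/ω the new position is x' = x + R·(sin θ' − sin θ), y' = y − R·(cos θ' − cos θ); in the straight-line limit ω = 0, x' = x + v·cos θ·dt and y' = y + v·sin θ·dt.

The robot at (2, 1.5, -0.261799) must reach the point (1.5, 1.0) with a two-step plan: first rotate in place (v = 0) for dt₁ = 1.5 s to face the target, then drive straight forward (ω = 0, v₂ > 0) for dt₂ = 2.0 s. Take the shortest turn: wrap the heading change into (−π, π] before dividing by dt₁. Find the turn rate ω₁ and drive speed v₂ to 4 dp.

heading to target = atan2(1−1.5, 1.5−2) = -2.3562
Δθ = wrap(-2.3562 − -0.2618) = -2.0944; ω₁ = Δθ/dt₁ = -1.3963
distance = √((1.5−2)² + (1−1.5)²) = 0.7071; v₂ = distance/dt₂ = 0.3536

ω₁ = -1.3963, v₂ = 0.3536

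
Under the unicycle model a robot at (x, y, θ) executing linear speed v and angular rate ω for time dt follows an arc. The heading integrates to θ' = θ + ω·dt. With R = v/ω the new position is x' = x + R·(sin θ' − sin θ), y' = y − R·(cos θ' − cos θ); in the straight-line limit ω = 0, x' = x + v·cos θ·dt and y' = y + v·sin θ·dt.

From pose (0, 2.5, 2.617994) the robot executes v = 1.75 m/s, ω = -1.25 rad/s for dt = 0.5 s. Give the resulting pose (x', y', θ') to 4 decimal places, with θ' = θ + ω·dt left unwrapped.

(-0.5771, 3.1388, 1.9930)

θ' = 2.6180 + -1.25·0.5 = 1.9930
R = v/ω = 1.75/-1.25 = -1.4000
x' = 0 + -1.4000·(sin 1.9930 − sin 2.6180) = -0.5771
y' = 2.5 − -1.4000·(cos 1.9930 − cos 2.6180) = 3.1388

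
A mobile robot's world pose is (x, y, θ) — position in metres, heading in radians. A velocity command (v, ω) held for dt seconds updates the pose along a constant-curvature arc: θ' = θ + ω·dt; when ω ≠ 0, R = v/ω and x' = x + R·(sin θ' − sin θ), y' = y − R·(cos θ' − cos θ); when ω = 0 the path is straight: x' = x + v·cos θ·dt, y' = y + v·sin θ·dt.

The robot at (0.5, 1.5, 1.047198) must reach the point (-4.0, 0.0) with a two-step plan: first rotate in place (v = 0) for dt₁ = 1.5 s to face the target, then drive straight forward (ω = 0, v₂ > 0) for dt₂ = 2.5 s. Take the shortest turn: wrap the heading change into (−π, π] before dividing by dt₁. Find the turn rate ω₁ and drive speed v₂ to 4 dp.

heading to target = atan2(0−1.5, -4−0.5) = -2.8198
Δθ = wrap(-2.8198 − 1.0472) = 2.4161; ω₁ = Δθ/dt₁ = 1.6108
distance = √((-4−0.5)² + (0−1.5)²) = 4.7434; v₂ = distance/dt₂ = 1.8974

ω₁ = 1.6108, v₂ = 1.8974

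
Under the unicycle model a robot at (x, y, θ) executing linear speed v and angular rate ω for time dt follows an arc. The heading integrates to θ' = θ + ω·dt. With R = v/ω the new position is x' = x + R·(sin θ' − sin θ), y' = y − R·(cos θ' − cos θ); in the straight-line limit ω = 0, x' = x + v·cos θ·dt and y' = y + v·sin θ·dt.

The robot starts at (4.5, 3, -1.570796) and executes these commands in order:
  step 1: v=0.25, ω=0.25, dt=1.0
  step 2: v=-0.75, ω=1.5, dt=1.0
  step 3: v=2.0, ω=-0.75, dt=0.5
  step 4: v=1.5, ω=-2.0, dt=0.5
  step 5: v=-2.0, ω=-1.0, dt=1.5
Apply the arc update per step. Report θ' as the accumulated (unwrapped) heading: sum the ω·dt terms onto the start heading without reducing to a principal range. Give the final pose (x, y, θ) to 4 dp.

step 1: θ'=-1.3208 (R=1.0000) → pose (4.5311, 2.7526, -1.3208)
step 2: θ'=0.1792 (R=-0.5000) → pose (3.9575, 3.1209, 0.1792)
step 3: θ'=-0.1958 (R=-2.6667) → pose (4.9516, 3.1126, -0.1958)
step 4: θ'=-1.1958 (R=-0.7500) → pose (5.5036, 2.6517, -1.1958)
step 5: θ'=-2.6958 (R=2.0000) → pose (6.5023, 5.1888, -2.6958)

(6.5023, 5.1888, -2.6958)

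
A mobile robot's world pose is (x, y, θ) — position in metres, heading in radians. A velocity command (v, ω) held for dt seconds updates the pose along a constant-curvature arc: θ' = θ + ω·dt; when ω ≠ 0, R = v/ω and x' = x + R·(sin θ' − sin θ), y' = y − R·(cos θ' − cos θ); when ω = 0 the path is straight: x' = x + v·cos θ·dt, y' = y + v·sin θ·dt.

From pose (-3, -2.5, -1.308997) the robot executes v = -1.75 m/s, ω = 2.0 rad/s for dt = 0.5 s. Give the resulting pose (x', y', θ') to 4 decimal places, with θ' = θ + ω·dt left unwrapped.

θ' = -1.3090 + 2.0·0.5 = -0.3090
R = v/ω = -1.75/2.0 = -0.8750
x' = -3 + -0.8750·(sin -0.3090 − sin -1.3090) = -3.5791
y' = -2.5 − -0.8750·(cos -0.3090 − cos -1.3090) = -1.8929

(-3.5791, -1.8929, -0.3090)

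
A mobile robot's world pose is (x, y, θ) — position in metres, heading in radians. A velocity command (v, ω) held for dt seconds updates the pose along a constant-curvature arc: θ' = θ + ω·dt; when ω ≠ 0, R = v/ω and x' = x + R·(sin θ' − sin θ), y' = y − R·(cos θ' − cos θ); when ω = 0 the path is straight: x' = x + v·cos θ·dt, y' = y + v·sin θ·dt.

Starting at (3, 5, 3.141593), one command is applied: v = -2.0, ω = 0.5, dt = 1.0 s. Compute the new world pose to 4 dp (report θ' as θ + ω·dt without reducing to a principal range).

θ' = 3.1416 + 0.5·1.0 = 3.6416
R = v/ω = -2.0/0.5 = -4.0000
x' = 3 + -4.0000·(sin 3.6416 − sin 3.1416) = 4.9177
y' = 5 − -4.0000·(cos 3.6416 − cos 3.1416) = 5.4897

(4.9177, 5.4897, 3.6416)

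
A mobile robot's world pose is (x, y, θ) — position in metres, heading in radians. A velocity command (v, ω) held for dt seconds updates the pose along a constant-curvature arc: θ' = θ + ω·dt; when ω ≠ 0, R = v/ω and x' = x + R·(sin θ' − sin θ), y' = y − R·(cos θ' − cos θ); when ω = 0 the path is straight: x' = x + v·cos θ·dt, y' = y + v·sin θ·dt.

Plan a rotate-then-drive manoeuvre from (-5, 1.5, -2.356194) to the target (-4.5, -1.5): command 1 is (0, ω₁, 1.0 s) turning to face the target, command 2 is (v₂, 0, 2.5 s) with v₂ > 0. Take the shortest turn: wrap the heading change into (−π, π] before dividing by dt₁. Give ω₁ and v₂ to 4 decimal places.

ω₁ = 0.9505, v₂ = 1.2166

heading to target = atan2(-1.5−1.5, -4.5−-5) = -1.4056
Δθ = wrap(-1.4056 − -2.3562) = 0.9505; ω₁ = Δθ/dt₁ = 0.9505
distance = √((-4.5−-5)² + (-1.5−1.5)²) = 3.0414; v₂ = distance/dt₂ = 1.2166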